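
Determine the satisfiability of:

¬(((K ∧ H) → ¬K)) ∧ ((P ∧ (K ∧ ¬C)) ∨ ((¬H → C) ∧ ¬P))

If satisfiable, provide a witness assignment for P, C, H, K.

P = False, C = True, H = True, K = True

  ¬(((K ∧ H) → ¬K)) = True
    (K ∧ H) → ¬K = False
      K ∧ H = True
      ¬K = False
  (P ∧ (K ∧ ¬C)) ∨ ((¬H → C) ∧ ¬P) = True
    P ∧ (K ∧ ¬C) = False
      K ∧ ¬C = False
        ¬C = False
    (¬H → C) ∧ ¬P = True
      ¬H → C = True
        ¬H = False
      ¬P = True
Both conjuncts True, so the formula holds.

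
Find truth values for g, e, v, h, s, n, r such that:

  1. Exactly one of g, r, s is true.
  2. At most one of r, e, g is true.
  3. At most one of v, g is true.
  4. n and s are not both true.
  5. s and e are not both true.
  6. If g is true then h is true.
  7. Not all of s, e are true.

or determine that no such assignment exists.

g: False, e: False, v: True, h: True, s: True, n: False, r: False

  (1) {g, r, s}: 1 true — exactly one ✓
  (2) {r, e, g}: 0 true — at most one ✓
  (3) {v, g}: 1 true — at most one ✓
  (4) n=F, s=T — not both ✓
  (5) s=T, e=F — not both ✓
  (6) g=F ⇒ h: vacuous ✓
  (7) {s, e}: 1/2 true — not all ✓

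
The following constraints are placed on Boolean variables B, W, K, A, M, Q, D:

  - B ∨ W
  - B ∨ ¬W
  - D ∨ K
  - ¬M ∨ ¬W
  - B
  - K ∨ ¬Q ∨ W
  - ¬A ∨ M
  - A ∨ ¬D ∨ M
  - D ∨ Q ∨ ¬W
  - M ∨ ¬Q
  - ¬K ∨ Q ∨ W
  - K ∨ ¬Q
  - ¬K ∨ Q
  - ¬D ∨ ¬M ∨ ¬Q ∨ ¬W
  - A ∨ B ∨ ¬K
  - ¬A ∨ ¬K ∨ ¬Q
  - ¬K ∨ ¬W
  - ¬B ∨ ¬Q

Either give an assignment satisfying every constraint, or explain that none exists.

B=T; W=F; K=F; A=T; M=T; Q=F; D=T

Unit clause (B) forces B = True.
In (¬B ∨ ¬Q) only ¬Q is left, so Q = False.
In (¬K ∨ Q) only ¬K is left, so K = False.
In (D ∨ K) only D is left, so D = True.
Try W = True:
  (¬M ∨ ¬W) forces M = False.
  (¬A ∨ M) forces A = False.
  clause (A ∨ ¬D ∨ M) is falsified — backtrack.
So W = False.
Set A = True.
  then (¬A ∨ M) forces M = True.
All clauses satisfied.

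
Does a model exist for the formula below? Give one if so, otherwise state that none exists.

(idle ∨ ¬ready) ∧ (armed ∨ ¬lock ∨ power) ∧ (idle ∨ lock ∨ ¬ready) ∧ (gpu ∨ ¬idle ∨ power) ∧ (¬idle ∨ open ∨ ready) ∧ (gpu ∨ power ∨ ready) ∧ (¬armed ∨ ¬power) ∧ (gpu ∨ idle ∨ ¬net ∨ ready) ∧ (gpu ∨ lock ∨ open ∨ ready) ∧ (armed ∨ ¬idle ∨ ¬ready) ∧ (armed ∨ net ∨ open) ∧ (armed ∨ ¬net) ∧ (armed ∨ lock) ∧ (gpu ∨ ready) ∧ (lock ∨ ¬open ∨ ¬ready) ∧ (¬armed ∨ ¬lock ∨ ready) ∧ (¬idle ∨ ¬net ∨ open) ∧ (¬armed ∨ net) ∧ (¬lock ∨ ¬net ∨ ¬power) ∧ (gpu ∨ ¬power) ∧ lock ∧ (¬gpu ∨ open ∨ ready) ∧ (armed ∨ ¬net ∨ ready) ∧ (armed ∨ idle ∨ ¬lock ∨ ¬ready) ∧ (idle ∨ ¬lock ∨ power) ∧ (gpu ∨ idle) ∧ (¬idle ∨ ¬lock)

power: True, armed: False, open: True, gpu: True, ready: False, lock: True, idle: False, net: False

Unit clause (lock) forces lock = True.
In (¬idle ∨ ¬lock) only ¬idle is left, so idle = False.
In (idle ∨ ¬ready) only ¬ready is left, so ready = False.
In (gpu ∨ ready) only gpu is left, so gpu = True.
In (¬armed ∨ ¬lock ∨ ready) only ¬armed is left, so armed = False.
In (¬gpu ∨ open ∨ ready) only open is left, so open = True.
In (armed ∨ ¬net ∨ ready) only ¬net is left, so net = False.
In (idle ∨ ¬lock ∨ power) only power is left, so power = True.
All clauses satisfied.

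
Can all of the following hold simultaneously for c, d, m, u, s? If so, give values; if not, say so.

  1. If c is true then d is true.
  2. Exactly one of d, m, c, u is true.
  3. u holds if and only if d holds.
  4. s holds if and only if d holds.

c = False; d = False; m = True; u = False; s = False

  (1) c=F ⇒ d: vacuous ✓
  (2) {d, m, c, u}: 1 true — exactly one ✓
  (3) u=F, d=F — same ✓
  (4) s=F, d=F — same ✓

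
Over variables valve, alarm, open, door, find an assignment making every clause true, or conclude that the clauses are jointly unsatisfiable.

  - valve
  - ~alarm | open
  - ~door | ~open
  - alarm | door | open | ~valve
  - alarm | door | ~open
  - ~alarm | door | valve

Unit clause (valve) forces valve = True.
Set alarm = True.
  then (~alarm | open) forces open = True.
  then (~door | ~open) forces door = False.
All clauses satisfied.

valve = True, alarm = True, open = True, door = False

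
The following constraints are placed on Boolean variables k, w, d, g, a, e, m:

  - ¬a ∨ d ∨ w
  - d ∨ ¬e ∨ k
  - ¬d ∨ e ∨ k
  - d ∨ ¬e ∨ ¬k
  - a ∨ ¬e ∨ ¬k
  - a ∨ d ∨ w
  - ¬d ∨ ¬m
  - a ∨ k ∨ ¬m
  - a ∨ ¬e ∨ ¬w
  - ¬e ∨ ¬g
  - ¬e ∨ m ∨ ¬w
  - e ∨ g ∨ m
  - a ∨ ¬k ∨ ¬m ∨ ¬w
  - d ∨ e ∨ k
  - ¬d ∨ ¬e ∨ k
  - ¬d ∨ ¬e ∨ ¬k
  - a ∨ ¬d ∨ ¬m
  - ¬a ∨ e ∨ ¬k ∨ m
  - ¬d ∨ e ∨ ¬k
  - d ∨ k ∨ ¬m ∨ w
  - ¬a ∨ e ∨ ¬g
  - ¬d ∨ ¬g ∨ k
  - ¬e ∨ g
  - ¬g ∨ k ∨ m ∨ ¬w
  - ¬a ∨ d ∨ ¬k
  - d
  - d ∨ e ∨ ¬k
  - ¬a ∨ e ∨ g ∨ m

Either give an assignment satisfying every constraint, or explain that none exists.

Unsatisfiable — no assignment works.

Case e = True:
  (¬e ∨ ¬g) forces g = False.
  Clause (¬e ∨ g) is falsified — contradiction.
Case e = False:
  (d) forces d = True.
  (¬d ∨ e ∨ k) forces k = True.
  Clause (¬d ∨ e ∨ ¬k) is falsified — contradiction.
Both cases fail, so the formula is unsatisfiable.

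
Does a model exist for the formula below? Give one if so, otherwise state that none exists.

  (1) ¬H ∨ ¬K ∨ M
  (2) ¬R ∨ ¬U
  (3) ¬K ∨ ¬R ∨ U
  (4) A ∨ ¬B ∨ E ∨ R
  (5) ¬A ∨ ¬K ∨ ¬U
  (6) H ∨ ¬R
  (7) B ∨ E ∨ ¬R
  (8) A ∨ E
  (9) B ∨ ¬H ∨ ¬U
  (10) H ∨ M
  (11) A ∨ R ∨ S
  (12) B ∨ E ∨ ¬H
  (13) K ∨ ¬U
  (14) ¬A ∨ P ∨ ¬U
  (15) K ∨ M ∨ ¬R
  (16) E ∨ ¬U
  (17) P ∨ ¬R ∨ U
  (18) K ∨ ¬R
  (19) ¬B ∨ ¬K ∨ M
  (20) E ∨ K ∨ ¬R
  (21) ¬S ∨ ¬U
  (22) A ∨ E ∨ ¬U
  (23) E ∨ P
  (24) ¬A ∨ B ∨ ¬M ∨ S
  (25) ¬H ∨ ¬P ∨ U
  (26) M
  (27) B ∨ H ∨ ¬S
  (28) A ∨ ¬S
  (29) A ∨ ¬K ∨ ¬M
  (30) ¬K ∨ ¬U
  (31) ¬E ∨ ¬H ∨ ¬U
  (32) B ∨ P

A=T; B=T; M=T; H=F; S=T; U=F; R=F; P=T; K=T; E=T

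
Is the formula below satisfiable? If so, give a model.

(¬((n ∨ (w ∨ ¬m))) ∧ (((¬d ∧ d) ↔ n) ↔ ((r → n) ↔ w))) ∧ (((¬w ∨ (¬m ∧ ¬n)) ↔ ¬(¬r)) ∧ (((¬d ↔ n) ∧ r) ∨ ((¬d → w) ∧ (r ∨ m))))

d: True; m: True; n: False; r: True; w: False

  ¬((n ∨ (w ∨ ¬m))) ∧ (((¬d ∧ d) ↔ n) ↔ ((r → n) ↔ w)) = True
    ¬((n ∨ (w ∨ ¬m))) = True
      n ∨ (w ∨ ¬m) = False
        w ∨ ¬m = False
          ¬m = False
    ((¬d ∧ d) ↔ n) ↔ ((r → n) ↔ w) = True
      (¬d ∧ d) ↔ n = True
        ¬d ∧ d = False
          ¬d = False
      (r → n) ↔ w = True
        r → n = False
  ((¬w ∨ (¬m ∧ ¬n)) ↔ ¬(¬r)) ∧ (((¬d ↔ n) ∧ r) ∨ ((¬d → w) ∧ (r ∨ m))) = True
    (¬w ∨ (¬m ∧ ¬n)) ↔ ¬(¬r) = True
      ¬w ∨ (¬m ∧ ¬n) = True
        ¬w = True
        ¬m ∧ ¬n = False
          ¬m = False
          ¬n = True
      ¬(¬r) = True
        ¬r = False
    ((¬d ↔ n) ∧ r) ∨ ((¬d → w) ∧ (r ∨ m)) = True
      (¬d ↔ n) ∧ r = True
        ¬d ↔ n = True
          ¬d = False
      (¬d → w) ∧ (r ∨ m) = True
        ¬d → w = True
          ¬d = False
        r ∨ m = True
Both conjuncts True, so the formula holds.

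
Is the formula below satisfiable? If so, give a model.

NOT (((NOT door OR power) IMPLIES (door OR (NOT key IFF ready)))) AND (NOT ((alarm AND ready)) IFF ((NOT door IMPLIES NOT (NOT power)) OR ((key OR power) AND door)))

power = False, key = True, ready = True, door = False, alarm = True

  NOT (((NOT door OR power) IMPLIES (door OR (NOT key IFF ready)))) = True
    (NOT door OR power) IMPLIES (door OR (NOT key IFF ready)) = False
      NOT door OR power = True
        NOT door = True
      door OR (NOT key IFF ready) = False
        NOT key IFF ready = False
          NOT key = False
  NOT ((alarm AND ready)) IFF ((NOT door IMPLIES NOT (NOT power)) OR ((key OR power) AND door)) = True
    NOT ((alarm AND ready)) = False
      alarm AND ready = True
    (NOT door IMPLIES NOT (NOT power)) OR ((key OR power) AND door) = False
      NOT door IMPLIES NOT (NOT power) = False
        NOT door = True
        NOT (NOT power) = False
          NOT power = True
      (key OR power) AND door = False
        key OR power = True
Both conjuncts True, so the formula holds.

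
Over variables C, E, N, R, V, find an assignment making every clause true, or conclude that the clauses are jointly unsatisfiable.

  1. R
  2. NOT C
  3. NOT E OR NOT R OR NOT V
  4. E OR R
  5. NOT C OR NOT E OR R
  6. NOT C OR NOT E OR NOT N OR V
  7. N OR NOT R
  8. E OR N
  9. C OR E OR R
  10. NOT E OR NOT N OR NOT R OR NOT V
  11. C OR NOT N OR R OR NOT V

C = False; E = False; N = True; R = True; V = True

Unit clause (R) forces R = True.
Unit clause (NOT C) forces C = False.
In (N OR NOT R) only N is left, so N = True.
Set E = False.
Set V = True.
All clauses satisfied.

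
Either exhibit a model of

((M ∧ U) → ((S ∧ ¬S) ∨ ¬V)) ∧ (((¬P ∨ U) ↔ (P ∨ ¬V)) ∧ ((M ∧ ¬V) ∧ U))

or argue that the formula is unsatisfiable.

S = False, V = False, P = False, M = True, U = True

  (M ∧ U) → ((S ∧ ¬S) ∨ ¬V) = True
    M ∧ U = True
    (S ∧ ¬S) ∨ ¬V = True
      S ∧ ¬S = False
        ¬S = True
      ¬V = True
  ((¬P ∨ U) ↔ (P ∨ ¬V)) ∧ ((M ∧ ¬V) ∧ U) = True
    (¬P ∨ U) ↔ (P ∨ ¬V) = True
      ¬P ∨ U = True
        ¬P = True
      P ∨ ¬V = True
        ¬V = True
    (M ∧ ¬V) ∧ U = True
      M ∧ ¬V = True
        ¬V = True
Both conjuncts True, so the formula holds.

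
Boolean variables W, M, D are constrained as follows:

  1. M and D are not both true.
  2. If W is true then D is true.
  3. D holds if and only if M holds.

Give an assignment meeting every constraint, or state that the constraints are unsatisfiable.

W = False, M = False, D = False

  (1) M=F, D=F — not both ✓
  (2) W=F ⇒ D: vacuous ✓
  (3) D=F, M=F — same ✓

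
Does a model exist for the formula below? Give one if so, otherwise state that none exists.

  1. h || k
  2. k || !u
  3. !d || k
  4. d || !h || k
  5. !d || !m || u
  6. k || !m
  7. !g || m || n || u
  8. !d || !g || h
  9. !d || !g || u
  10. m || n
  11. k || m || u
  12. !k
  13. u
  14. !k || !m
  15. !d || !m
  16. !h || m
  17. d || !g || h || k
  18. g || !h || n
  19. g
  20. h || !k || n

Unsatisfiable

Case u = True:
  (k || !u) forces k = True.
  Clause (!k) is falsified — contradiction.
Case u = False:
  Clause (u) is falsified — contradiction.
Both cases fail, so the formula is unsatisfiable.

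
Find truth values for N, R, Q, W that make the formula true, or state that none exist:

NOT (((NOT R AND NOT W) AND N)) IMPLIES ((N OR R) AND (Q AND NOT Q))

N = True, R = False, Q = True, W = False

  NOT (((NOT R AND NOT W) AND N)) IMPLIES ((N OR R) AND (Q AND NOT Q)) = True
    NOT (((NOT R AND NOT W) AND N)) = False
      (NOT R AND NOT W) AND N = True
        NOT R AND NOT W = True
          NOT R = True
          NOT W = True
    (N OR R) AND (Q AND NOT Q) = False
      N OR R = True
      Q AND NOT Q = False
        NOT Q = False
The formula evaluates to True.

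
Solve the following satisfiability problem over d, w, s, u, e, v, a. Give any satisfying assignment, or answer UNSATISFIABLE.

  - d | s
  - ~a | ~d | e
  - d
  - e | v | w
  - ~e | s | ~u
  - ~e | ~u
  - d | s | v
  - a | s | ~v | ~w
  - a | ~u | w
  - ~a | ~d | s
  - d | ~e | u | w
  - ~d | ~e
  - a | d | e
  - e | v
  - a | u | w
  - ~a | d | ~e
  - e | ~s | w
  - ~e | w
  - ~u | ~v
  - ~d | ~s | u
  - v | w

The formula is unsatisfiable.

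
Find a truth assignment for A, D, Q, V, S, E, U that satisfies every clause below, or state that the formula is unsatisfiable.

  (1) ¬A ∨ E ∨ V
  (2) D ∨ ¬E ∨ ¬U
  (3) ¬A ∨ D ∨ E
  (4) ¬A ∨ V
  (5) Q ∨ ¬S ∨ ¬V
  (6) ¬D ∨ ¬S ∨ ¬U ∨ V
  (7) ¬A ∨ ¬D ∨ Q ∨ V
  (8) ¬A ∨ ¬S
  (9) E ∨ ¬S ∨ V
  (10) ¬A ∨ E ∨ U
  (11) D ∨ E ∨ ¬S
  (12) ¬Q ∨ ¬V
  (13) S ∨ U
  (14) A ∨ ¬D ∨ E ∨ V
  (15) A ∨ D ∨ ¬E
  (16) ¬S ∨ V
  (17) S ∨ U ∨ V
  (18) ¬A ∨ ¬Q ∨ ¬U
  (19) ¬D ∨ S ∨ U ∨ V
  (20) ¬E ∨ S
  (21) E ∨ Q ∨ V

Set A = False.
Set D = False.
  then (A ∨ D ∨ ¬E) forces E = False.
  then (D ∨ E ∨ ¬S) forces S = False.
  then (S ∨ U) forces U = True.
Set Q = True.
  then (¬Q ∨ ¬V) forces V = False.
All clauses satisfied.

A = False, D = False, Q = True, V = False, S = False, E = False, U = True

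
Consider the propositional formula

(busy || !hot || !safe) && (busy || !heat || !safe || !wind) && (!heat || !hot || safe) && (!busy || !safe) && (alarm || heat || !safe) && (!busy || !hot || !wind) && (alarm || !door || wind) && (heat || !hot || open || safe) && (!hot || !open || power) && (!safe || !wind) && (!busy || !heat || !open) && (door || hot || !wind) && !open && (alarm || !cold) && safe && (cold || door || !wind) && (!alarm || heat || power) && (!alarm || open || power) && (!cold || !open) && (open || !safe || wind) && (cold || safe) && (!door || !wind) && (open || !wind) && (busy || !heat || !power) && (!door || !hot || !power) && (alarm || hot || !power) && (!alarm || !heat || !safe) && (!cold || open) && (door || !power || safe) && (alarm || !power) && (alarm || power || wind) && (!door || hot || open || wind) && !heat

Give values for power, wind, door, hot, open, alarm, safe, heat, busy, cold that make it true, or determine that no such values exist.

Case wind = True:
  (!safe || !wind) forces safe = False.
  Clause (safe) is falsified — contradiction.
Case wind = False:
  (!open) forces open = False.
  (safe) forces safe = True.
  Clause (open || !safe || wind) is falsified — contradiction.
Both cases fail, so the formula is unsatisfiable.

Unsatisfiable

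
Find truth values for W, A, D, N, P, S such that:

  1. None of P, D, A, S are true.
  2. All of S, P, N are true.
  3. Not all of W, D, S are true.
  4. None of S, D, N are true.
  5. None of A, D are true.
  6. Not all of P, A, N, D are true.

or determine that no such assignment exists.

No satisfying assignment exists.

Case N = True:
  Constraint (4) is violated (N=T) — contradiction.
Case N = False:
  Constraint (2) is violated (N=F) — contradiction.
Both cases fail — unsatisfiable.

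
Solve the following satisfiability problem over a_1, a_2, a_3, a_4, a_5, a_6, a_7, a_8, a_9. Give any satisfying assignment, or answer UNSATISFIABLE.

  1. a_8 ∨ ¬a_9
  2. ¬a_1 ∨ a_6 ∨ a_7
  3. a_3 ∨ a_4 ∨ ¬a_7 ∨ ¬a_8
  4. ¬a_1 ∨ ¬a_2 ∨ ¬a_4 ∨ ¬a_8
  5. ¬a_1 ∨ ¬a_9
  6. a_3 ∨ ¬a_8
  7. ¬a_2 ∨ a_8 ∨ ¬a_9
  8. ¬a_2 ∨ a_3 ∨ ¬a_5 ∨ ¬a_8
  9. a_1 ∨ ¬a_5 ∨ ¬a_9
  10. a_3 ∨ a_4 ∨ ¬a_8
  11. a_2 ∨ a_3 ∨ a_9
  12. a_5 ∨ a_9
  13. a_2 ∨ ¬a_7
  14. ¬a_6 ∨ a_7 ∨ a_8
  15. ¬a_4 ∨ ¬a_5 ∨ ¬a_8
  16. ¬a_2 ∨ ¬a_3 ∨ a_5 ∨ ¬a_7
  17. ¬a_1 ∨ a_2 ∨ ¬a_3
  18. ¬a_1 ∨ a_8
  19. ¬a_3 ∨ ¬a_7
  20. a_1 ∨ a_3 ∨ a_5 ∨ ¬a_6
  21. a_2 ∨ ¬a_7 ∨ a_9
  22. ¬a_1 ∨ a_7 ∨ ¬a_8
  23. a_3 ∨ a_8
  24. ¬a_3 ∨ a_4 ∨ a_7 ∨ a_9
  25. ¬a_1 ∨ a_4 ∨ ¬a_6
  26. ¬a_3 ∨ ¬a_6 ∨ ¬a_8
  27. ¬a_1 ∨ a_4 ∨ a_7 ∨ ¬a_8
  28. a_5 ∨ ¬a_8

a_1 = False, a_2 = True, a_3 = True, a_4 = True, a_5 = True, a_6 = False, a_7 = False, a_8 = False, a_9 = False

Set a_1 = False.
Set a_2 = True.
Set a_3 = True.
  then (¬a_3 ∨ ¬a_7) forces a_7 = False.
Try a_4 = False:
  (¬a_3 ∨ a_4 ∨ a_7 ∨ a_9) forces a_9 = True.
  (a_8 ∨ ¬a_9) forces a_8 = True.
  (a_1 ∨ ¬a_5 ∨ ¬a_9) forces a_5 = False.
  clause (a_5 ∨ ¬a_8) is falsified — backtrack.
So a_4 = True.
Try a_5 = False:
  (a_5 ∨ a_9) forces a_9 = True.
  (a_8 ∨ ¬a_9) forces a_8 = True.
  clause (a_5 ∨ ¬a_8) is falsified — backtrack.
So a_5 = True.
  then (a_1 ∨ ¬a_5 ∨ ¬a_9) forces a_9 = False.
  then (¬a_4 ∨ ¬a_5 ∨ ¬a_8) forces a_8 = False.
  then (¬a_6 ∨ a_7 ∨ a_8) forces a_6 = False.
All clauses satisfied.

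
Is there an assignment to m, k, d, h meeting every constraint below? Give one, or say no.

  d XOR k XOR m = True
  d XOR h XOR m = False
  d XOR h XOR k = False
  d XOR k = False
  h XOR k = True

m = True, k = True, d = True, h = False

d XOR k XOR m = T XOR T XOR T = True ✓
d XOR h XOR m = T XOR F XOR T = False ✓
d XOR h XOR k = T XOR F XOR T = False ✓
d XOR k = T XOR T = False ✓
h XOR k = F XOR T = True ✓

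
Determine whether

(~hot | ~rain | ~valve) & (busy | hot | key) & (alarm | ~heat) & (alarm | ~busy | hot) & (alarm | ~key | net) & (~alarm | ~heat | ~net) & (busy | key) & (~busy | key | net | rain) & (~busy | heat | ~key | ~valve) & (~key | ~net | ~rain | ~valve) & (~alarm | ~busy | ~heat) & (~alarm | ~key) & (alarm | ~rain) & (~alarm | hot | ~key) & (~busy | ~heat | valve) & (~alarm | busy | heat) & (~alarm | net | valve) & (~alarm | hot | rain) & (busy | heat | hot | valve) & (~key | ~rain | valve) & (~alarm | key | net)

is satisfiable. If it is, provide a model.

key: False, heat: False, rain: False, valve: True, hot: True, alarm: True, busy: True, net: True

Set key = False.
  then (busy | key) forces busy = True.
Try heat = True:
  (alarm | ~heat) forces alarm = True.
  clause (~alarm | ~busy | ~heat) is falsified — backtrack.
So heat = False.
Set rain = False.
  then (~busy | key | net | rain) forces net = True.
Set valve = True.
Set hot = True.
Set alarm = True.
All clauses satisfied.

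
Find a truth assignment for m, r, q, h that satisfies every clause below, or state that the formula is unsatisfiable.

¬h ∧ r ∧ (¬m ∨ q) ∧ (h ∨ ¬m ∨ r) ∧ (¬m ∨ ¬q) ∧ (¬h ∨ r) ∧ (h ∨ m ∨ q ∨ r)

Unit clause (¬h) forces h = False.
Unit clause (r) forces r = True.
Set m = False.
Set q = True.
Check each clause:
  (¬h): ¬h holds.
  (r): r holds.
  (¬m ∨ q): ¬m holds.
  (h ∨ ¬m ∨ r): ¬m holds.
  (¬m ∨ ¬q): ¬m holds.
  (¬h ∨ r): ¬h holds.
  (h ∨ m ∨ q ∨ r): q holds.
All clauses satisfied.

m=F, r=T, q=T, h=F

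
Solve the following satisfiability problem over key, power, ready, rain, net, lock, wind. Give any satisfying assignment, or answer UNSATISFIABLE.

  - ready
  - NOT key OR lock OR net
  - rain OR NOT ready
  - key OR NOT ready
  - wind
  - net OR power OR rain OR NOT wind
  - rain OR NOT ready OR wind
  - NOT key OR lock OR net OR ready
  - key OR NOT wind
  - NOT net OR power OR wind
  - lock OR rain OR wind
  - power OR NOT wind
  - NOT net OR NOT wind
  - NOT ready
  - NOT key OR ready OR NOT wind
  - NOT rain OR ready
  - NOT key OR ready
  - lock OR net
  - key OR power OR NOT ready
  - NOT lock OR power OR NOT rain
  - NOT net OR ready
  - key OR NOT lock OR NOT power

Unsatisfiable — no assignment works.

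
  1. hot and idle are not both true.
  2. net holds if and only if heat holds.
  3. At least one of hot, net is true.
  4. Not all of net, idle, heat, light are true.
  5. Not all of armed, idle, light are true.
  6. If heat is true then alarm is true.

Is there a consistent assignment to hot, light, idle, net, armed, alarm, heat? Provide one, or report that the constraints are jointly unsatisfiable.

hot: False, light: False, idle: True, net: True, armed: True, alarm: True, heat: True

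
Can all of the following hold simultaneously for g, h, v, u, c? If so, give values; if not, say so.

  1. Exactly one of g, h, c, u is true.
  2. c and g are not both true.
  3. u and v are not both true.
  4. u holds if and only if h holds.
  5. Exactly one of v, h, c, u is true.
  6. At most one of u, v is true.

g: True; h: False; v: True; u: False; c: False

  (1) {g, h, c, u}: 1 true — exactly one ✓
  (2) c=F, g=T — not both ✓
  (3) u=F, v=T — not both ✓
  (4) u=F, h=F — same ✓
  (5) {v, h, c, u}: 1 true — exactly one ✓
  (6) {u, v}: 1 true — at most one ✓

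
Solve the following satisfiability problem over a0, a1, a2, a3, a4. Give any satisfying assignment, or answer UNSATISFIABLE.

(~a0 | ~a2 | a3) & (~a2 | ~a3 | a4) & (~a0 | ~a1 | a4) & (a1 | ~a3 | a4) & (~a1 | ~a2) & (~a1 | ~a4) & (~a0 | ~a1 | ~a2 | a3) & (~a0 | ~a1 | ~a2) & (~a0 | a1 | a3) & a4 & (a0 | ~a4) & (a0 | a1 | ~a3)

a0 = True, a1 = False, a2 = True, a3 = True, a4 = True

Unit clause (a4) forces a4 = True.
In (a0 | ~a4) only a0 is left, so a0 = True.
In (~a1 | ~a4) only ~a1 is left, so a1 = False.
In (~a0 | a1 | a3) only a3 is left, so a3 = True.
Set a2 = True.
All clauses satisfied.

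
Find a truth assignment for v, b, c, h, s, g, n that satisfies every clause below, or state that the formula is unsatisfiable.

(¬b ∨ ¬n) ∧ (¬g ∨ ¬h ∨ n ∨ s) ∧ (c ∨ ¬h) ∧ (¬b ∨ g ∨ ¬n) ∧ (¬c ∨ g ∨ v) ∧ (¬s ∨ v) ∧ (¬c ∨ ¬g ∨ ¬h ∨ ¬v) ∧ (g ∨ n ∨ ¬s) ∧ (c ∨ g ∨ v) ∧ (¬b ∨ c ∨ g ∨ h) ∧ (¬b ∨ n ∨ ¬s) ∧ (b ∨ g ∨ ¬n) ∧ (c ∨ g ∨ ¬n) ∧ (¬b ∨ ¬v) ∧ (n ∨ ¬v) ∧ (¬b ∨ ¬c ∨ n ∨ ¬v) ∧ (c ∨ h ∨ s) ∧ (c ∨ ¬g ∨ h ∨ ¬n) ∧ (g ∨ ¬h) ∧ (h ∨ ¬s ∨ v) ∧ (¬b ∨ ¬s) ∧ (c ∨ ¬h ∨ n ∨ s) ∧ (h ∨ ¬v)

Set v = False.
  then (¬s ∨ v) forces s = False.
Set b = True.
  then (¬b ∨ ¬n) forces n = False.
Try c = False:
  (c ∨ ¬h) forces h = False.
  clause (c ∨ h ∨ s) is falsified — backtrack.
So c = True.
  then (¬c ∨ g ∨ v) forces g = True.
  then (¬g ∨ ¬h ∨ n ∨ s) forces h = False.
All clauses satisfied.

v=F; b=T; c=T; h=F; s=F; g=T; n=F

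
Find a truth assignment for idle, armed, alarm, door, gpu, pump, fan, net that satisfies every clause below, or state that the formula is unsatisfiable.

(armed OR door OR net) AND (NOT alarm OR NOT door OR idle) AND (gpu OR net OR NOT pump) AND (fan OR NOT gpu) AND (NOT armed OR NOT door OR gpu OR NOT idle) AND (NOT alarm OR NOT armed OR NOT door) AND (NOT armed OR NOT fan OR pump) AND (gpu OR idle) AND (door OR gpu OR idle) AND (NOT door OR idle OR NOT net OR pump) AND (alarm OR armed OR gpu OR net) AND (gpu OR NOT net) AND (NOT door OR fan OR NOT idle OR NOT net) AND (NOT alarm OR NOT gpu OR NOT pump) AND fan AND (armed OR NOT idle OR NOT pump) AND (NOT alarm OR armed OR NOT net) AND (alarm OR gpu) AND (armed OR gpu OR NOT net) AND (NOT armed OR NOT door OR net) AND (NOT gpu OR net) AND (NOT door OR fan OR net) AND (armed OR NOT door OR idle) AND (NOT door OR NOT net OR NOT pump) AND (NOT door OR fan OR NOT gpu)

Unit clause (fan) forces fan = True.
Set idle = False.
  then (gpu OR idle) forces gpu = True.
  then (NOT gpu OR net) forces net = True.
Set armed = True.
  then (NOT armed OR NOT fan OR pump) forces pump = True.
  then (NOT alarm OR NOT gpu OR NOT pump) forces alarm = False.
  then (NOT door OR NOT net OR NOT pump) forces door = False.
All clauses satisfied.

idle = False, armed = True, alarm = False, door = False, gpu = True, pump = True, fan = True, net = True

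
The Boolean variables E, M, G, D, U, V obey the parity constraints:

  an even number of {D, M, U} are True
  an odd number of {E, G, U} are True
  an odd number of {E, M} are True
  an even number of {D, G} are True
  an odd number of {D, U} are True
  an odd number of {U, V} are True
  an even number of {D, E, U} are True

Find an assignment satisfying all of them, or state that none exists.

Adding constraints 1, 3, 7 mod 2: every variable appears an even number of times on the left, so the left side is 0.
But the right sides sum to 1 (mod 2). 0 ≠ 1 — the system is inconsistent.

Unsatisfiable — no assignment works.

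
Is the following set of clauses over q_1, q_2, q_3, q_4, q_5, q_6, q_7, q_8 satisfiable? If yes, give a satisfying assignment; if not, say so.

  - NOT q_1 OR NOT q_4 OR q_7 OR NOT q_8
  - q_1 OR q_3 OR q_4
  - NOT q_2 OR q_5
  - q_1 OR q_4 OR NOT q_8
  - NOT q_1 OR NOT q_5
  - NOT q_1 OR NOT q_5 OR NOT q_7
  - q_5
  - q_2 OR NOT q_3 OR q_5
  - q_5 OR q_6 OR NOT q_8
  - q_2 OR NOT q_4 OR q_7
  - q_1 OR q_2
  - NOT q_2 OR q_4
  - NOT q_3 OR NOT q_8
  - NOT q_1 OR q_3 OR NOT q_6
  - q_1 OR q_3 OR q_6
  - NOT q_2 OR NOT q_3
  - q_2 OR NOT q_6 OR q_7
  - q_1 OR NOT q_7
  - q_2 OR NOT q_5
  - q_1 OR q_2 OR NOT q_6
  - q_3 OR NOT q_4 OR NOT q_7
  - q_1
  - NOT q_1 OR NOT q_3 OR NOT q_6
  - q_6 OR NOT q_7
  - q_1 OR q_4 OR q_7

Unsatisfiable

Case q_1 = True:
  (NOT q_1 OR NOT q_5) forces q_5 = False.
  Clause (q_5) is falsified — contradiction.
Case q_1 = False:
  Clause (q_1) is falsified — contradiction.
Both cases fail, so the formula is unsatisfiable.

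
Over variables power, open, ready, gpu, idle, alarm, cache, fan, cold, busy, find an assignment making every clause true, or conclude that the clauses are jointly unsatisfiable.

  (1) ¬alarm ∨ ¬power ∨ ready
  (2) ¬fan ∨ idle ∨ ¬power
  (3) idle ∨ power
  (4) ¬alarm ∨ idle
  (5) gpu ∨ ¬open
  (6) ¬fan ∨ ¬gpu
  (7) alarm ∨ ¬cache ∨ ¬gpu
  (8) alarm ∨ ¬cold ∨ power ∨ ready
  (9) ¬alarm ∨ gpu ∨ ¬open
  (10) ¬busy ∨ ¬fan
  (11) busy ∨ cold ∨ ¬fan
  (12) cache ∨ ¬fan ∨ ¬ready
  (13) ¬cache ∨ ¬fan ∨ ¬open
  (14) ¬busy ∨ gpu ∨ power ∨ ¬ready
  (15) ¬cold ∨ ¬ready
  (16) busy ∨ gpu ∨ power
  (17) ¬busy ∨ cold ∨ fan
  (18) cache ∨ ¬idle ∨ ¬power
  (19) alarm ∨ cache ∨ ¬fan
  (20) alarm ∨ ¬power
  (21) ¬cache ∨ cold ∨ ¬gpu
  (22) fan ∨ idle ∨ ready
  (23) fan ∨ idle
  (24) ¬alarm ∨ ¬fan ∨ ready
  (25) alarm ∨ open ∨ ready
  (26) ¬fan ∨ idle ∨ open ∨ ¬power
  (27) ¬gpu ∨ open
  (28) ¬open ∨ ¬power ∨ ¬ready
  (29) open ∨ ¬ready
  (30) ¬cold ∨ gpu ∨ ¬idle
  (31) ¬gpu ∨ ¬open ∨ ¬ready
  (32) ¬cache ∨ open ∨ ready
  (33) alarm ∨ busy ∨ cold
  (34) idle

power: False, open: True, ready: False, gpu: True, idle: True, alarm: True, cache: False, fan: False, cold: True, busy: True

Unit clause (idle) forces idle = True.
Set power = False.
Set open = True.
  then (gpu ∨ ¬open) forces gpu = True.
  then (¬fan ∨ ¬gpu) forces fan = False.
  then (¬gpu ∨ ¬open ∨ ¬ready) forces ready = False.
Try alarm = False:
  (alarm ∨ ¬cache ∨ ¬gpu) forces cache = False.
  (alarm ∨ ¬cold ∨ power ∨ ready) forces cold = False.
  (¬busy ∨ cold ∨ fan) forces busy = False.
  clause (alarm ∨ busy ∨ cold) is falsified — backtrack.
So alarm = True.
Set cache = False.
Set cold = True.
Set busy = True.
All clauses satisfied.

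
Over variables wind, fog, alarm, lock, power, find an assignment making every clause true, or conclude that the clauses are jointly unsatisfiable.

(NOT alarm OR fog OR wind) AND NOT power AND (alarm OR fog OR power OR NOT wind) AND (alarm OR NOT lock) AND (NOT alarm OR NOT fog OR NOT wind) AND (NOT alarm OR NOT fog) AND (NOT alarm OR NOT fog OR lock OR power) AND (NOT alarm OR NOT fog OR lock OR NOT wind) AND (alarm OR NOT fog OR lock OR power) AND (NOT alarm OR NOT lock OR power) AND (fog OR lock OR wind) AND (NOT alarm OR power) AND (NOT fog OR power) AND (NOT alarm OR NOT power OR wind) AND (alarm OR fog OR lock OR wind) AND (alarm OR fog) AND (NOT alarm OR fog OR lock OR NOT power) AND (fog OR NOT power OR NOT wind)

UNSATISFIABLE

Case fog = True:
  (NOT power) forces power = False.
  Clause (NOT fog OR power) is falsified — contradiction.
Case fog = False:
  (NOT power) forces power = False.
  (NOT alarm OR power) forces alarm = False.
  Clause (alarm OR fog) is falsified — contradiction.
Both cases fail, so the formula is unsatisfiable.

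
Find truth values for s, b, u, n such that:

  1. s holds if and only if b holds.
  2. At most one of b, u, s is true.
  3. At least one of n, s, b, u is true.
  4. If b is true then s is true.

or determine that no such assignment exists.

s = False; b = False; u = True; n = False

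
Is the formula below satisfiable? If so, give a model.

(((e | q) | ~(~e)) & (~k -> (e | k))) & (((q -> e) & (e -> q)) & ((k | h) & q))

k = False, e = True, q = True, h = True

  ((e | q) | ~(~e)) & (~k -> (e | k)) = True
    (e | q) | ~(~e) = True
      e | q = True
      ~(~e) = True
        ~e = False
    ~k -> (e | k) = True
      ~k = True
      e | k = True
  ((q -> e) & (e -> q)) & ((k | h) & q) = True
    (q -> e) & (e -> q) = True
      q -> e = True
      e -> q = True
    (k | h) & q = True
      k | h = True
Both conjuncts True, so the formula holds.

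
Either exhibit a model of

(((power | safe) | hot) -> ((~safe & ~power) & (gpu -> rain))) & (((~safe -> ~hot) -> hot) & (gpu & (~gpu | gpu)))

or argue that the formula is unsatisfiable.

rain: True, hot: True, safe: False, gpu: True, power: False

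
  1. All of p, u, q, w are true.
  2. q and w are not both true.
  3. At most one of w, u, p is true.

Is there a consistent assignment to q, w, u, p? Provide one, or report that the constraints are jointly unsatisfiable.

The formula is unsatisfiable.

Case w = True:
  (1) forces p = True.
  Constraint (3) is violated (w=T, p=T) — contradiction.
Case w = False:
  Constraint (1) is violated (w=F) — contradiction.
Both cases fail — unsatisfiable.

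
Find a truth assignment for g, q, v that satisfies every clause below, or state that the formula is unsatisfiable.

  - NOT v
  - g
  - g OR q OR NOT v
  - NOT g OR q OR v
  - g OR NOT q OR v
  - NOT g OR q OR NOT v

Unit clause (NOT v) forces v = False.
Unit clause (g) forces g = True.
In (NOT g OR q OR v) only q is left, so q = True.
Check each clause:
  (NOT v): NOT v holds.
  (g): g holds.
  (g OR q OR NOT v): g holds.
  (NOT g OR q OR v): q holds.
  (g OR NOT q OR v): g holds.
  (NOT g OR q OR NOT v): q holds.
All clauses satisfied.

g=T; q=T; v=F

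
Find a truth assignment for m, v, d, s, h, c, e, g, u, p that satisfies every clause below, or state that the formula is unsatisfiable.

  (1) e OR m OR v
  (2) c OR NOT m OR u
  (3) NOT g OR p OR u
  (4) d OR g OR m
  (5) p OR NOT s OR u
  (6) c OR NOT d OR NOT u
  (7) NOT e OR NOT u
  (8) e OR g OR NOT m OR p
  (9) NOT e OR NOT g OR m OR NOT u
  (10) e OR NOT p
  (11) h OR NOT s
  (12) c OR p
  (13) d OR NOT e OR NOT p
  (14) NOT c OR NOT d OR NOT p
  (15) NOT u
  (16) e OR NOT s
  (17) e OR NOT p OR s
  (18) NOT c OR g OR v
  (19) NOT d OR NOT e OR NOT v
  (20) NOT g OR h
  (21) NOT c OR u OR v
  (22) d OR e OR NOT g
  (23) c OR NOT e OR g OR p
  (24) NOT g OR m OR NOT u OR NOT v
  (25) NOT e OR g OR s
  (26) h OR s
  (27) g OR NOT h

Unit clause (NOT u) forces u = False.
Set m = False.
Set v = False.
  then (e OR m OR v) forces e = True.
  then (NOT c OR u OR v) forces c = False.
  then (c OR p) forces p = True.
  then (d OR NOT e OR NOT p) forces d = True.
Set s = False.
  then (NOT e OR g OR s) forces g = True.
  then (h OR s) forces h = True.
All clauses satisfied.

m = False; v = False; d = True; s = False; h = True; c = False; e = True; g = True; u = False; p = True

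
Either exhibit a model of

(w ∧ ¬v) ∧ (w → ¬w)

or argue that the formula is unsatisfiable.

Case w = True: the conjunct w → ¬w becomes True → ¬True = False.
Case w = False: the conjunct w is False.
Both cases fail — unsatisfiable.

Unsatisfiable — no assignment works.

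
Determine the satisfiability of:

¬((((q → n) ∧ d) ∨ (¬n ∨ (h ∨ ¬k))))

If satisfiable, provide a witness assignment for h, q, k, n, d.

h: False, q: True, k: True, n: True, d: False

  ¬((((q → n) ∧ d) ∨ (¬n ∨ (h ∨ ¬k)))) = True
    ((q → n) ∧ d) ∨ (¬n ∨ (h ∨ ¬k)) = False
      (q → n) ∧ d = False
        q → n = True
      ¬n ∨ (h ∨ ¬k) = False
        ¬n = False
        h ∨ ¬k = False
          ¬k = False
The formula evaluates to True.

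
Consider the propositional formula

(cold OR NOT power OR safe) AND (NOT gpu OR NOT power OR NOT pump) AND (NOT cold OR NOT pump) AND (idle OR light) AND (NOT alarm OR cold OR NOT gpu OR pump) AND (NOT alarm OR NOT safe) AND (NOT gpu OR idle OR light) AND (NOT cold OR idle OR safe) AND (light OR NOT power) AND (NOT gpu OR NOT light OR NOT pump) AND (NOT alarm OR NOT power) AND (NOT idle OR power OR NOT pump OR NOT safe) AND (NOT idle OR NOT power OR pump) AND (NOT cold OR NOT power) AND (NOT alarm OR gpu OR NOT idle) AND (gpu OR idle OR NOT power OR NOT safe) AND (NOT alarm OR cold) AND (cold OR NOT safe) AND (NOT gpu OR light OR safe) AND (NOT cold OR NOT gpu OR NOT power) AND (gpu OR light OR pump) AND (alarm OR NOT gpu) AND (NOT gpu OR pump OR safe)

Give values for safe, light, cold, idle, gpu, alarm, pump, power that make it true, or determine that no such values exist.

Set safe = False.
Set light = False.
  then (idle OR light) forces idle = True.
  then (light OR NOT power) forces power = False.
  then (NOT gpu OR light OR safe) forces gpu = False.
  then (gpu OR light OR pump) forces pump = True.
  then (NOT cold OR NOT pump) forces cold = False.
  then (NOT alarm OR gpu OR NOT idle) forces alarm = False.
All clauses satisfied.

safe=F, light=F, cold=F, idle=T, gpu=F, alarm=F, pump=T, power=F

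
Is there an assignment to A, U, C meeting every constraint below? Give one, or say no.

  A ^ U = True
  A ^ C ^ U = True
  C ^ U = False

A: True, U: False, C: False

A ^ U = T ^ F = True ✓
A ^ C ^ U = T ^ F ^ F = True ✓
C ^ U = F ^ F = False ✓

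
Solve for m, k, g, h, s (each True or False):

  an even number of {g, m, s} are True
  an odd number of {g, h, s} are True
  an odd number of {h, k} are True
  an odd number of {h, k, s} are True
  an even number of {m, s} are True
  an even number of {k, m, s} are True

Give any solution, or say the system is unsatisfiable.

m=F; k=F; g=F; h=T; s=F

{g, m, s}: 0 true → even ✓
{g, h, s}: 1 true → odd ✓
{h, k}: 1 true → odd ✓
{h, k, s}: 1 true → odd ✓
{m, s}: 0 true → even ✓
{k, m, s}: 0 true → even ✓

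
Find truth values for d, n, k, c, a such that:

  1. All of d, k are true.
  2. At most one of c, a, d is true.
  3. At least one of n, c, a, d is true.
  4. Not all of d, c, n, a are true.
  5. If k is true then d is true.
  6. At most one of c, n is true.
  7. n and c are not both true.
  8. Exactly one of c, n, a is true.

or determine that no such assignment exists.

d=T, n=T, k=T, c=F, a=F

  (1) {d, k}: all 2 true ✓
  (2) {c, a, d}: 1 true — at most one ✓
  (3) {n, c, a, d}: 2 true — at least one ✓
  (4) {d, c, n, a}: 2/4 true — not all ✓
  (5) k=T ⇒ d: T ✓
  (6) {c, n}: 1 true — at most one ✓
  (7) n=T, c=F — not both ✓
  (8) {c, n, a}: 1 true — exactly one ✓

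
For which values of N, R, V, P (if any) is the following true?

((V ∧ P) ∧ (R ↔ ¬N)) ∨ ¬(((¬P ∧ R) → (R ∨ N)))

N: False; R: True; V: True; P: True

  ((V ∧ P) ∧ (R ↔ ¬N)) ∨ ¬(((¬P ∧ R) → (R ∨ N))) = True
    (V ∧ P) ∧ (R ↔ ¬N) = True
      V ∧ P = True
      R ↔ ¬N = True
        ¬N = True
    ¬(((¬P ∧ R) → (R ∨ N))) = False
      (¬P ∧ R) → (R ∨ N) = True
        ¬P ∧ R = False
          ¬P = False
        R ∨ N = True
The formula evaluates to True.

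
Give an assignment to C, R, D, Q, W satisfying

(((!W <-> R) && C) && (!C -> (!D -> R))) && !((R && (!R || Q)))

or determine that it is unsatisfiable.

C: True; R: False; D: False; Q: False; W: True

  ((!W <-> R) && C) && (!C -> (!D -> R)) = True
    (!W <-> R) && C = True
      !W <-> R = True
        !W = False
    !C -> (!D -> R) = True
      !C = False
      !D -> R = False
        !D = True
  !((R && (!R || Q))) = True
    R && (!R || Q) = False
      !R || Q = True
        !R = True
Both conjuncts True, so the formula holds.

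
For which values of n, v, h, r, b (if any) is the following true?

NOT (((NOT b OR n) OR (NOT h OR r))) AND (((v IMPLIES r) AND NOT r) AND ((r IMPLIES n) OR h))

n=F, v=F, h=T, r=F, b=T

  NOT (((NOT b OR n) OR (NOT h OR r))) = True
    (NOT b OR n) OR (NOT h OR r) = False
      NOT b OR n = False
        NOT b = False
      NOT h OR r = False
        NOT h = False
  ((v IMPLIES r) AND NOT r) AND ((r IMPLIES n) OR h) = True
    (v IMPLIES r) AND NOT r = True
      v IMPLIES r = True
      NOT r = True
    (r IMPLIES n) OR h = True
      r IMPLIES n = True
Both conjuncts True, so the formula holds.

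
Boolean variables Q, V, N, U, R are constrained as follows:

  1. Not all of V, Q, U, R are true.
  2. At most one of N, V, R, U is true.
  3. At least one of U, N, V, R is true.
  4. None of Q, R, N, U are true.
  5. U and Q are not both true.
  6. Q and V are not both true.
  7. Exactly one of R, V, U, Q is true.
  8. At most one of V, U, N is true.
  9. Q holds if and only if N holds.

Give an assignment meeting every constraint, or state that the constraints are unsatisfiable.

Q: False, V: True, N: False, U: False, R: False

  (1) {V, Q, U, R}: 1/4 true — not all ✓
  (2) {N, V, R, U}: 1 true — at most one ✓
  (3) {U, N, V, R}: 1 true — at least one ✓
  (4) {Q, R, N, U}: 0 true — none ✓
  (5) U=F, Q=F — not both ✓
  (6) Q=F, V=T — not both ✓
  (7) {R, V, U, Q}: 1 true — exactly one ✓
  (8) {V, U, N}: 1 true — at most one ✓
  (9) Q=F, N=F — same ✓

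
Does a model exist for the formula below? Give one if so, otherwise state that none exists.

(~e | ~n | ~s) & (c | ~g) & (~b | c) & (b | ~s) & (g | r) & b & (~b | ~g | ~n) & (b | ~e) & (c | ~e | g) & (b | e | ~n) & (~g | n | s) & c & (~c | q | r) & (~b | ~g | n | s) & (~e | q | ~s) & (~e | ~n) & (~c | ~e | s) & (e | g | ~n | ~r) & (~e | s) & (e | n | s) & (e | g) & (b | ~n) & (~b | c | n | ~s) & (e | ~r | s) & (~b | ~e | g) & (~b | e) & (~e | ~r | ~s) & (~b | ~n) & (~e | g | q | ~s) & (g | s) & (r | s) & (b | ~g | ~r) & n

Case n = True:
  (b) forces b = True.
  Clause (~b | ~n) is falsified — contradiction.
Case n = False:
  Clause (n) is falsified — contradiction.
Both cases fail, so the formula is unsatisfiable.

The formula is unsatisfiable.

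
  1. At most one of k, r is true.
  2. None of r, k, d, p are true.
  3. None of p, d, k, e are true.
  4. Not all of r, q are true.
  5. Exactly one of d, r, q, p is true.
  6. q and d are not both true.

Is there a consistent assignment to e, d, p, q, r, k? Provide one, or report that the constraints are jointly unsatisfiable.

e = False, d = False, p = False, q = True, r = False, k = False

  (1) {k, r}: 0 true — at most one ✓
  (2) {r, k, d, p}: 0 true — none ✓
  (3) {p, d, k, e}: 0 true — none ✓
  (4) {r, q}: 1/2 true — not all ✓
  (5) {d, r, q, p}: 1 true — exactly one ✓
  (6) q=T, d=F — not both ✓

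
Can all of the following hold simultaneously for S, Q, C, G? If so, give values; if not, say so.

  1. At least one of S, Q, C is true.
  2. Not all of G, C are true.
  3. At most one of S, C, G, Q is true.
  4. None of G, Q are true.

S = False, Q = False, C = True, G = False

  (1) {S, Q, C}: 1 true — at least one ✓
  (2) {G, C}: 1/2 true — not all ✓
  (3) {S, C, G, Q}: 1 true — at most one ✓
  (4) {G, Q}: 0 true — none ✓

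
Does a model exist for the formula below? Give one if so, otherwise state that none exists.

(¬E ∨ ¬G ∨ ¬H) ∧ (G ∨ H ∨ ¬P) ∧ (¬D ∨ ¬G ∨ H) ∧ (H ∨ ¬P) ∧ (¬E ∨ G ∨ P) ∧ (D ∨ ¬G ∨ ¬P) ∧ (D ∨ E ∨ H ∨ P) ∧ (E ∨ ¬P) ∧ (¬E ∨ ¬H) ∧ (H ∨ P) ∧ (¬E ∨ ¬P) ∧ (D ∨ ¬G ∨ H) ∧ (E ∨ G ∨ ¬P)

D: False; G: True; H: True; P: False; E: False

Set D = False.
Set G = True.
  then (D ∨ ¬G ∨ ¬P) forces P = False.
  then (H ∨ P) forces H = True.
  then (¬E ∨ ¬G ∨ ¬H) forces E = False.
All clauses satisfied.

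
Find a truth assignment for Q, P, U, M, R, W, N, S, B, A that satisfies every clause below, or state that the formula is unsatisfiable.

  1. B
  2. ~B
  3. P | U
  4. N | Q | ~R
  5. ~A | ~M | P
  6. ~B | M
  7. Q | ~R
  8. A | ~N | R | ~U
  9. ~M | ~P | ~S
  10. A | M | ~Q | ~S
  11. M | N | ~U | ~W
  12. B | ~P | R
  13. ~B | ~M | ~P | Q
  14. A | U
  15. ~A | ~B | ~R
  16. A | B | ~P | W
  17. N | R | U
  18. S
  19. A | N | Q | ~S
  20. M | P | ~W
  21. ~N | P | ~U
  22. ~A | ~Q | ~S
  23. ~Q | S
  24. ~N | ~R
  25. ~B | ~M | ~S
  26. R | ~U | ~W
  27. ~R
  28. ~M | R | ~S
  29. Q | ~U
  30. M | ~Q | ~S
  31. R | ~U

UNSATISFIABLE

Case B = True:
  Clause (~B) is falsified — contradiction.
Case B = False:
  Clause (B) is falsified — contradiction.
Both cases fail, so the formula is unsatisfiable.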